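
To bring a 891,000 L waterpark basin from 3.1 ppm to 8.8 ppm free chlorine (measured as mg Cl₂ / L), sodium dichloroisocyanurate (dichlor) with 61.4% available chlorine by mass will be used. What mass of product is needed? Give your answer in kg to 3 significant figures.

Chlorine deficit: 8.8 − 3.1 = 5.7 ppm = 5.7 mg/L as Cl₂.
Cl₂ equivalent needed: 5.7 mg/L × 891,000 L = 5,079,000 mg = 5079 g.
Product at 61.4% available chlorine: 5079 / 0.614 = 8271 g.

8.27 kg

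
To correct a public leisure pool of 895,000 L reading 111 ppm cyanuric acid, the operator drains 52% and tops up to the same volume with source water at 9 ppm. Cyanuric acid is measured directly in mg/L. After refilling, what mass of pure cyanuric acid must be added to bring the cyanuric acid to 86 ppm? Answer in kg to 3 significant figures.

After draining 52% and refilling: 111 × 0.48 + 9 × 0.52 = 57.96 ppm.
Deficit to target: 86 − 57.96 = 28.04 mg/L.
Mass: 28.04 mg/L × 895,000 L = 25,100 g cyanuric acid.

25.1 kg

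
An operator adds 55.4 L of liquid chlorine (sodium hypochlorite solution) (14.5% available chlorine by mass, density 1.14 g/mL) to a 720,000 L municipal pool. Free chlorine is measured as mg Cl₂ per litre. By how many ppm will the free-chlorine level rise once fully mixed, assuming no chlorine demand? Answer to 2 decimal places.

Mass of solution: 55.4 L × 1000 mL/L × 1.14 g/mL = 63,160 g.
Available chlorine delivered: 63,160 g × 0.145 = 9158 g as Cl₂.
Concentration rise: 9158 g / 720,000 L = 12.72 mg/L = 12.72 ppm.

12.72 ppm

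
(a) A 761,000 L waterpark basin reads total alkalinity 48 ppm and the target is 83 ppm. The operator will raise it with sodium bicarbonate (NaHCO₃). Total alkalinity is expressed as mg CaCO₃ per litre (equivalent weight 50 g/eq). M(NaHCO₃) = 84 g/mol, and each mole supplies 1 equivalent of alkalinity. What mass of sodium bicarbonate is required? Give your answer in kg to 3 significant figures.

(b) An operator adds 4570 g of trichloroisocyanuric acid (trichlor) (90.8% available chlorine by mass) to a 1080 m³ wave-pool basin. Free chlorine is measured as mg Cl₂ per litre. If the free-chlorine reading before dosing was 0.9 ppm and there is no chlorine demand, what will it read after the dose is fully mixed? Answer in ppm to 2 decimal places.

(a) Alkalinity to add: (83 − 48) = 35 mg/L as CaCO₃ × 761,000 L = 26,640 g as CaCO₃.
(a) Equivalents: 26,640 g ÷ 50 g/eq = 532.7 eq.
(a) NaHCO₃ supplies 1 eq per mole → 532.7 mol.
(a) Mass: 532.7 mol × 84 g/mol = 44,750 g.

(b) Volume: 1080 m³ = 1,080,000 L.
(b) Available chlorine delivered: 4570 g × 0.908 = 4150 g as Cl₂.
(b) Concentration rise: 4150 g / 1,080,000 L = 3.842 mg/L = 3.84 ppm.
(b) Final FC: 0.9 + 3.84 = 4.74 ppm.

(a) 44.7 kg; (b) 4.74 ppm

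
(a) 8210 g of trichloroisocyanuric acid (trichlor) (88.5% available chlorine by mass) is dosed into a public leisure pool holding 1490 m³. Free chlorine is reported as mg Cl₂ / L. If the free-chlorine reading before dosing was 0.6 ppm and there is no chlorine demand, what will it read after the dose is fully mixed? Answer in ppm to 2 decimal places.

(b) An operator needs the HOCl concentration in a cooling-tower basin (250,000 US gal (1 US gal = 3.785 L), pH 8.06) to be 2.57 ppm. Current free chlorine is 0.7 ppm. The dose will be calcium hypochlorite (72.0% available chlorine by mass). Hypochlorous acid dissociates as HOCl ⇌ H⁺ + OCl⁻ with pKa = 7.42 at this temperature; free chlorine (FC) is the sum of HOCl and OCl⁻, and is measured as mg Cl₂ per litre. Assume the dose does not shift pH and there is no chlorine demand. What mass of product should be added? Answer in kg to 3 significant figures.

(a) 5.48 ppm; (b) 17.2 kg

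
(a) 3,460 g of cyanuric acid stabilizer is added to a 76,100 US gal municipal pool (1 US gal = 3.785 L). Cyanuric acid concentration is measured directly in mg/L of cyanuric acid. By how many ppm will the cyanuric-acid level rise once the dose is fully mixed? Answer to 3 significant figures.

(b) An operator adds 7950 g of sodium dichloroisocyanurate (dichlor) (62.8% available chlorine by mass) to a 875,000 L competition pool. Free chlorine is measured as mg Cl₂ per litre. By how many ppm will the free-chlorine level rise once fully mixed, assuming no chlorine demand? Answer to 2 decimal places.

(a) Volume: 76,100 US gal × 3.785 L/gal = 288,038 L.
(a) Rise: 3,460 g / 288,038 L × 1000 = 12.01 mg/L.

(b) Available chlorine delivered: 7950 g × 0.628 = 4993 g as Cl₂.
(b) Concentration rise: 4993 g / 875,000 L = 5.706 mg/L = 5.71 ppm.

(a) 12.0 ppm; (b) 5.71 ppm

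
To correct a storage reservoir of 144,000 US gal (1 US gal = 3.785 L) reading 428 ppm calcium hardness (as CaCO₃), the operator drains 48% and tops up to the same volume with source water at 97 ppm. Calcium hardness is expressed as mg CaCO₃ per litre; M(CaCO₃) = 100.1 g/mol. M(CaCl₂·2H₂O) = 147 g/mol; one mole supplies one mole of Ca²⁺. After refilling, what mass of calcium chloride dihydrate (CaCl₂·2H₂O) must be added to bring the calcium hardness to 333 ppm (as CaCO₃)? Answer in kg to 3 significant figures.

Volume: 144,000 US gal × 3.785 L/gal = 545,040 L.
After draining 48% and refilling: 428 × 0.52 + 97 × 0.48 = 269.12 ppm.
Deficit to target: 333 − 269.12 = 63.88 mg/L.
As CaCO₃: 63.88 mg/L × 545,040 L = 34,820 g; ÷ 100.1 = 347.8 mol Ca²⁺.
Mass: 347.8 × 147 = 51,130 g.

51.1 kg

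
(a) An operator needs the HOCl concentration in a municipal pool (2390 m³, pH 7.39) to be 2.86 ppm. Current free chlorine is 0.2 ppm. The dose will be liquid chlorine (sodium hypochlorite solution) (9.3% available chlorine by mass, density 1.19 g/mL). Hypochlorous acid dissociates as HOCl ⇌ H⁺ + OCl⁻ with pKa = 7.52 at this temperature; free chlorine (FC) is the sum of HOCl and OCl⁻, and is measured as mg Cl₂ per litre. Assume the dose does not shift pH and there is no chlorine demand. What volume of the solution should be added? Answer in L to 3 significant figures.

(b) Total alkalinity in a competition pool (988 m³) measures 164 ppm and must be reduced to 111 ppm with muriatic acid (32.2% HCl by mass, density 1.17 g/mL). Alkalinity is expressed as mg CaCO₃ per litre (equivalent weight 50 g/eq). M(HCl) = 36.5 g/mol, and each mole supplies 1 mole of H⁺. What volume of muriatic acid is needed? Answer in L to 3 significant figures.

(a) Volume: 2390 m³ = 2,390,000 L.
(a) [OCl⁻]/[HOCl] = 10^(pH − pKa) = 10^(7.39 − 7.52) = 0.7413; fraction as HOCl = 1/(1 + 0.7413) = 0.5743.
(a) Free chlorine required for 2.86 ppm HOCl: 2.86 / 0.5743 = 4.98 ppm.
(a) FC to add: 4.98 − 0.2 = 4.78 mg/L as Cl₂.
(a) Cl₂ equivalent: 4.78 mg/L × 2,390,000 L = 11,420 g.
(a) Product at 9.3% available Cl: 11,420 / 0.093 = 122,800 g.
(a) Volume: 122,800 g ÷ 1.19 g/mL = 103,200 mL.

(b) Volume: 988 m³ = 988,000 L.
(b) Alkalinity to neutralize: (164 − 111) = 53 mg/L as CaCO₃ × 988,000 L = 52,360 g as CaCO₃.
(b) Equivalents of H⁺ required: 52,360 ÷ 50 g/eq = 1047 eq = 1047 mol HCl.
(b) Mass of HCl: 1047 × 36.5 = 38,230 g.
(b) Mass of 32.2% solution: 38,230 / 0.322 = 118,700 g.
(b) Volume: 118,700 g ÷ 1.17 g/mL = 101,500 mL.

(a) 103 L; (b) 101 L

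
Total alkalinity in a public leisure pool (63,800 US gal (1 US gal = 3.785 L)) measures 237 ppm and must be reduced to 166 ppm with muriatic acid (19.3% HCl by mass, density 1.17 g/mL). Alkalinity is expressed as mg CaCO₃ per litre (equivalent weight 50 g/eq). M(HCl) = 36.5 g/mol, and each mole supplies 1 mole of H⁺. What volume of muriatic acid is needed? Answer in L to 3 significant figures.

55.4 L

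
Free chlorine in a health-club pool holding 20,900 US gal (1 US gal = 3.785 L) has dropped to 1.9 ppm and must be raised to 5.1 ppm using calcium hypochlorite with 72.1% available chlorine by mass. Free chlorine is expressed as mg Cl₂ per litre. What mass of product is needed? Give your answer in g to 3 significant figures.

Volume: 20,900 US gal × 3.785 L/gal = 79,106 L.
Chlorine deficit: 5.1 − 1.9 = 3.2 ppm = 3.2 mg/L as Cl₂.
Cl₂ equivalent needed: 3.2 mg/L × 79,106 L = 253,100 mg = 253.1 g.
Product at 72.1% available chlorine: 253.1 / 0.721 = 351.1 g.

351 g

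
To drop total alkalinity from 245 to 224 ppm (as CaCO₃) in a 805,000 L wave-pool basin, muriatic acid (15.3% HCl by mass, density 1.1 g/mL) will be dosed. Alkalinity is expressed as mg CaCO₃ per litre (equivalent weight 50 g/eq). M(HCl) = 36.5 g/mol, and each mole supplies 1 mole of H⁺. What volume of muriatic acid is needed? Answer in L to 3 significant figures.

73.3 L

Alkalinity to neutralize: (245 − 224) = 21 mg/L as CaCO₃ × 805,000 L = 16,900 g as CaCO₃.
Equivalents of H⁺ required: 16,900 ÷ 50 g/eq = 338.1 eq = 338.1 mol HCl.
Mass of HCl: 338.1 × 36.5 = 12,340 g.
Mass of 15.3% solution: 12,340 / 0.153 = 80,660 g.
Volume: 80,660 g ÷ 1.1 g/mL = 73,330 mL.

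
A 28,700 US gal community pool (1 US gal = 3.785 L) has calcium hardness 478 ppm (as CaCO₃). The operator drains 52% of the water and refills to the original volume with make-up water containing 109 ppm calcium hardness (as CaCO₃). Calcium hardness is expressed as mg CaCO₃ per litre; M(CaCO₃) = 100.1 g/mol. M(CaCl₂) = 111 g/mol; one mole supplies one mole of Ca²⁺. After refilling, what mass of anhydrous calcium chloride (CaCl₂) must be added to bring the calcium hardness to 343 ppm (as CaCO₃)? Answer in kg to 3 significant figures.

6.85 kg

Volume: 28,700 US gal × 3.785 L/gal = 108,630 L.
After draining 52% and refilling: 478 × 0.48 + 109 × 0.52 = 286.12 ppm.
Deficit to target: 343 − 286.12 = 56.88 mg/L.
As CaCO₃: 56.88 mg/L × 108,630 L = 6179 g; ÷ 100.1 = 61.73 mol Ca²⁺.
Mass: 61.73 × 111 = 6852 g.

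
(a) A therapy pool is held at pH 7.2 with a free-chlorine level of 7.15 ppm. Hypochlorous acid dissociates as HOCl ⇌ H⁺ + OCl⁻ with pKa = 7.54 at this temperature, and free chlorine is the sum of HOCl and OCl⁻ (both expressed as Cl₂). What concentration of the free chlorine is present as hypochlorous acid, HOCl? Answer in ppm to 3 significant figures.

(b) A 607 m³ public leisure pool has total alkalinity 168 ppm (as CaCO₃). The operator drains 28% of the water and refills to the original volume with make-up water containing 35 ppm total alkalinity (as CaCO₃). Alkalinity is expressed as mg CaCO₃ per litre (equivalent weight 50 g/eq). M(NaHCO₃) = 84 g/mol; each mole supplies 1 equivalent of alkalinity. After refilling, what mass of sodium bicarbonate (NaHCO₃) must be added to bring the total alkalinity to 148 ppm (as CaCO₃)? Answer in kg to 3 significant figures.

(a) [OCl⁻]/[HOCl] = 10^(pH − pKa) = 10^(7.2 − 7.54) = 10^-0.34 = 0.4571.
(a) Fraction as HOCl = 1 / (1 + 0.4571) = 0.6863.
(a) HOCl = 0.6863 × 7.15 ppm = 4.907 ppm.

(b) Volume: 607 m³ = 607,000 L.
(b) After draining 28% and refilling: 168 × 0.72 + 35 × 0.28 = 130.76 ppm.
(b) Deficit to target: 148 − 130.76 = 17.24 mg/L.
(b) As CaCO₃: 17.24 mg/L × 607,000 L = 10,460 g; ÷ 50 g/eq ÷ 1 = 209.3 mol NaHCO₃.
(b) Mass: 209.3 × 84 = 17,580 g.

(a) 4.91 ppm; (b) 17.6 kg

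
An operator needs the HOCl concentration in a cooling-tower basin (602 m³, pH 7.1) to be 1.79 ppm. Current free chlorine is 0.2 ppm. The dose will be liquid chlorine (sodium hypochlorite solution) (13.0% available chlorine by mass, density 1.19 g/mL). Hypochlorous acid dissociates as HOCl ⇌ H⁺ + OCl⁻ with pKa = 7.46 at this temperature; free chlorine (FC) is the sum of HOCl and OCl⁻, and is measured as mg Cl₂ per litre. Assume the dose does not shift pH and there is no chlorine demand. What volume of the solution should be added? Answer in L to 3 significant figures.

9.23 L

Volume: 602 m³ = 602,000 L.
[OCl⁻]/[HOCl] = 10^(pH − pKa) = 10^(7.1 − 7.46) = 0.4365; fraction as HOCl = 1/(1 + 0.4365) = 0.6961.
Free chlorine required for 1.79 ppm HOCl: 1.79 / 0.6961 = 2.571 ppm.
FC to add: 2.571 − 0.2 = 2.371 mg/L as Cl₂.
Cl₂ equivalent: 2.371 mg/L × 602,000 L = 1428 g.
Product at 13.0% available Cl: 1428 / 0.13 = 10,980 g.
Volume: 10,980 g ÷ 1.19 g/mL = 9228 mL.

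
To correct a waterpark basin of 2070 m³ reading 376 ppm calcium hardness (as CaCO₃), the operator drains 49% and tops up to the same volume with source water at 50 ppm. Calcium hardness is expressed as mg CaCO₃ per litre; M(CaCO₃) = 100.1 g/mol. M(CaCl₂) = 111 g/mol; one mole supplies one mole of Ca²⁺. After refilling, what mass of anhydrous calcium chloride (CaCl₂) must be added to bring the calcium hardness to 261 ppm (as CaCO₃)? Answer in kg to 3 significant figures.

Volume: 2070 m³ = 2,070,000 L.
After draining 49% and refilling: 376 × 0.51 + 50 × 0.49 = 216.26 ppm.
Deficit to target: 261 − 216.26 = 44.74 mg/L.
As CaCO₃: 44.74 mg/L × 2,070,000 L = 92,610 g; ÷ 100.1 = 925.2 mol Ca²⁺.
Mass: 925.2 × 111 = 102,700 g.

103 kg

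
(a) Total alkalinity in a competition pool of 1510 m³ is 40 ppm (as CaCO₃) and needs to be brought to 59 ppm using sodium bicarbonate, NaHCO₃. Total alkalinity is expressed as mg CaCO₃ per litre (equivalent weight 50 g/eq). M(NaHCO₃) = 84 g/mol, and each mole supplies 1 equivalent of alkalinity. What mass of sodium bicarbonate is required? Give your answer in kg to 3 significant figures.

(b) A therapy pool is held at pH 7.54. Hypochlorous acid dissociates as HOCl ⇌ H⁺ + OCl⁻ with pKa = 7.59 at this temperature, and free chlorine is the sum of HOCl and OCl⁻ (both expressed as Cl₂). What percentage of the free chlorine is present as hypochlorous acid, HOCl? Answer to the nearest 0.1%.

(a) Volume: 1510 m³ = 1,510,000 L.
(a) Alkalinity to add: (59 − 40) = 19 mg/L as CaCO₃ × 1,510,000 L = 28,690 g as CaCO₃.
(a) Equivalents: 28,690 g ÷ 50 g/eq = 573.8 eq.
(a) NaHCO₃ supplies 1 eq per mole → 573.8 mol.
(a) Mass: 573.8 mol × 84 g/mol = 48,200 g.

(b) [OCl⁻]/[HOCl] = 10^(pH − pKa) = 10^(7.54 − 7.59) = 10^-0.05 = 0.8913.
(b) Fraction as HOCl = 1 / (1 + 0.8913) = 0.5288.

(a) 48.2 kg; (b) 52.9%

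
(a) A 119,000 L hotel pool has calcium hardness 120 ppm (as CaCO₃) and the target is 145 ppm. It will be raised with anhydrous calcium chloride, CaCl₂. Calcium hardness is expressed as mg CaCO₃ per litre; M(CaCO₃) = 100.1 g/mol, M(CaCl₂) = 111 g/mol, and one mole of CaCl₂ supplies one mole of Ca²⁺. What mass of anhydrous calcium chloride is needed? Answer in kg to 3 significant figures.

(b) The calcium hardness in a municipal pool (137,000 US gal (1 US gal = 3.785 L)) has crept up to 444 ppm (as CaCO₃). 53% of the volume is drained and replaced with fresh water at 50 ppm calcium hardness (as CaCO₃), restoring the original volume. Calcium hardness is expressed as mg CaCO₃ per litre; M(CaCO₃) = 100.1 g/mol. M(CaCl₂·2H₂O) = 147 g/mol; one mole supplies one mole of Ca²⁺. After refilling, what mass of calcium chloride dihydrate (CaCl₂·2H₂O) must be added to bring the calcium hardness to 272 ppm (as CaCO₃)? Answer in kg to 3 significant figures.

(a) Hardness to add: (145 − 120) = 25 mg/L as CaCO₃ × 119,000 L = 2975 g as CaCO₃.
(a) Moles of Ca²⁺ (1 mol Ca²⁺ ≡ 1 mol CaCO₃): 2975 / 100.1 g/mol = 29.72 mol.
(a) Mass of CaCl₂: 29.72 × 111 = 3299 g.

(b) Volume: 137,000 US gal × 3.785 L/gal = 518,545 L.
(b) After draining 53% and refilling: 444 × 0.47 + 50 × 0.53 = 235.18 ppm.
(b) Deficit to target: 272 − 235.18 = 36.82 mg/L.
(b) As CaCO₃: 36.82 mg/L × 518,545 L = 19,090 g; ÷ 100.1 = 190.7 mol Ca²⁺.
(b) Mass: 190.7 × 147 = 28,040 g.

(a) 3.30 kg; (b) 28.0 kg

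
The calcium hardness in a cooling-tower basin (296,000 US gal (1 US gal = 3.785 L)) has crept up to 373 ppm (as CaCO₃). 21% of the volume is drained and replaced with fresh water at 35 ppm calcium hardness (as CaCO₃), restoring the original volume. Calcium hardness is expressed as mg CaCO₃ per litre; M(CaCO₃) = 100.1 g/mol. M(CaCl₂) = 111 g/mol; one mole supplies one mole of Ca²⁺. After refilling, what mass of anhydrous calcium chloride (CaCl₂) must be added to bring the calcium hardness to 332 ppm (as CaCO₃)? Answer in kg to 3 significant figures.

Volume: 296,000 US gal × 3.785 L/gal = 1,120,360 L.
After draining 21% and refilling: 373 × 0.79 + 35 × 0.21 = 302.02 ppm.
Deficit to target: 332 − 302.02 = 29.98 mg/L.
As CaCO₃: 29.98 mg/L × 1,120,360 L = 33,590 g; ÷ 100.1 = 335.5 mol Ca²⁺.
Mass: 335.5 × 111 = 37,250 g.

37.2 kg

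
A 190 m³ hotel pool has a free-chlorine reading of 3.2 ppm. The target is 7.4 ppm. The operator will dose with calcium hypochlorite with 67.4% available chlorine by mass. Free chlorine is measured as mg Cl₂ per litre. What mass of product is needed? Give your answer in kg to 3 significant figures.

1.18 kg

Volume: 190 m³ = 190,000 L.
Chlorine deficit: 7.4 − 3.2 = 4.2 ppm = 4.2 mg/L as Cl₂.
Cl₂ equivalent needed: 4.2 mg/L × 190,000 L = 798,000 mg = 798 g.
Product at 67.4% available chlorine: 798 / 0.674 = 1184 g.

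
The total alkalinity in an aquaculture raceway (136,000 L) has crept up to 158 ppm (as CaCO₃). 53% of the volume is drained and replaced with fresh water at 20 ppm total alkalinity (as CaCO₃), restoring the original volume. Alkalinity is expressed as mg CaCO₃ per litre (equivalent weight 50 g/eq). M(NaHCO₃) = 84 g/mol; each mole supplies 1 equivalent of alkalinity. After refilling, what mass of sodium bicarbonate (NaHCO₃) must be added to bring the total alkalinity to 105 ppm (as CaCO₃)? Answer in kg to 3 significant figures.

4.60 kg

After draining 53% and refilling: 158 × 0.47 + 20 × 0.53 = 84.86 ppm.
Deficit to target: 105 − 84.86 = 20.14 mg/L.
As CaCO₃: 20.14 mg/L × 136,000 L = 2739 g; ÷ 50 g/eq ÷ 1 = 54.78 mol NaHCO₃.
Mass: 54.78 × 84 = 4602 g.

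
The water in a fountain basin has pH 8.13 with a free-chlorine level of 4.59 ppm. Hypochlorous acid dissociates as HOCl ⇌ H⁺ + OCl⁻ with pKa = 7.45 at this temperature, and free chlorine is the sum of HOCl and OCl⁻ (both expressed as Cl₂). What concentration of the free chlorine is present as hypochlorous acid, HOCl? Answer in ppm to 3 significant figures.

[OCl⁻]/[HOCl] = 10^(pH − pKa) = 10^(8.13 − 7.45) = 10^0.68 = 4.786.
Fraction as HOCl = 1 / (1 + 4.786) = 0.1728.
HOCl = 0.1728 × 4.59 ppm = 0.7933 ppm.

0.793 ppm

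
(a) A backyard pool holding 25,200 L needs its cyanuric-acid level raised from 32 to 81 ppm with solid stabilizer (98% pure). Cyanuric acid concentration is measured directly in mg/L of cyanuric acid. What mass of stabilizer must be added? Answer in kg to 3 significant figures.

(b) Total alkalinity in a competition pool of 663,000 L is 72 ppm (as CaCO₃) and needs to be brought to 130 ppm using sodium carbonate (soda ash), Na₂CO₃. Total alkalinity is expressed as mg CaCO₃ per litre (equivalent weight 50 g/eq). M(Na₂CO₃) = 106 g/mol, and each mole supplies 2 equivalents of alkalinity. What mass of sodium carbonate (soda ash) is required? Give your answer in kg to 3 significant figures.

(a) CYA to add: (81 − 32) = 49 mg/L × 25,200 L = 1235 g cyanuric acid.
(a) At 98% purity: 1235 / 0.98 = 1260 g product.

(b) Alkalinity to add: (130 − 72) = 58 mg/L as CaCO₃ × 663,000 L = 38,450 g as CaCO₃.
(b) Equivalents: 38,450 g ÷ 50 g/eq = 769.1 eq.
(b) Each mole of Na₂CO₃ supplies 2 eq, so 769.1 / 2 = 384.5 mol.
(b) Mass: 384.5 mol × 106 g/mol = 40,760 g.

(a) 1.26 kg; (b) 40.8 kg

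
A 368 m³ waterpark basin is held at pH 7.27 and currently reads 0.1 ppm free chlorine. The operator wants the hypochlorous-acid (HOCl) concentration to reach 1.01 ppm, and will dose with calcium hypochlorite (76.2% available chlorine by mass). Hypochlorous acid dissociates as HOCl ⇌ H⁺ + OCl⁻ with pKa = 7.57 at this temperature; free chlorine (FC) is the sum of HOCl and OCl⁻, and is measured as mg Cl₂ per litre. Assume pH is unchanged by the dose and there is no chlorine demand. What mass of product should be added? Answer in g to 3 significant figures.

684 g

Volume: 368 m³ = 368,000 L.
[OCl⁻]/[HOCl] = 10^(pH − pKa) = 10^(7.27 − 7.57) = 0.5012; fraction as HOCl = 1/(1 + 0.5012) = 0.6661.
Free chlorine required for 1.01 ppm HOCl: 1.01 / 0.6661 = 1.516 ppm.
FC to add: 1.516 − 0.1 = 1.416 mg/L as Cl₂.
Cl₂ equivalent: 1.416 mg/L × 368,000 L = 521.2 g.
Product at 76.2% available Cl: 521.2 / 0.762 = 683.9 g.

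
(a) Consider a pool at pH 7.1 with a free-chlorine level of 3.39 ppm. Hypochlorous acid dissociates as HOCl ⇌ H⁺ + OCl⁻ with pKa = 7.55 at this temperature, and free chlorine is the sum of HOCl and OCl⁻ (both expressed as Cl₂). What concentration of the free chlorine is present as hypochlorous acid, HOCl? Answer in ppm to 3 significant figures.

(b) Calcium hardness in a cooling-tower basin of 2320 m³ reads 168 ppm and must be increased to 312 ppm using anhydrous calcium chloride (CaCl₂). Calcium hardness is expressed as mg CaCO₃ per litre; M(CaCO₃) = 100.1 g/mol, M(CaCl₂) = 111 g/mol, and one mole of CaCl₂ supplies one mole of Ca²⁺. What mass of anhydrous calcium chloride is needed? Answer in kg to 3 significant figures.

(a) 2.50 ppm; (b) 370 kg

(a) [OCl⁻]/[HOCl] = 10^(pH − pKa) = 10^(7.1 − 7.55) = 10^-0.45 = 0.3548.
(a) Fraction as HOCl = 1 / (1 + 0.3548) = 0.7381.
(a) HOCl = 0.7381 × 3.39 ppm = 2.502 ppm.

(b) Volume: 2320 m³ = 2,320,000 L.
(b) Hardness to add: (312 − 168) = 144 mg/L as CaCO₃ × 2,320,000 L = 334,100 g as CaCO₃.
(b) Moles of Ca²⁺ (1 mol Ca²⁺ ≡ 1 mol CaCO₃): 334,100 / 100.1 g/mol = 3337 mol.
(b) Mass of CaCl₂: 3337 × 111 = 370,500 g.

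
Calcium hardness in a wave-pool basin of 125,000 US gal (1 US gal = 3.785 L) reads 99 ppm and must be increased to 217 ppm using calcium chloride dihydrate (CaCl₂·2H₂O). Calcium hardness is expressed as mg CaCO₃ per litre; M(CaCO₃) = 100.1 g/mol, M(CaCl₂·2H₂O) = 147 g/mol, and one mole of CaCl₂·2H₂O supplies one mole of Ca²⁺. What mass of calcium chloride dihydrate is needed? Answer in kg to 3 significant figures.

82.0 kg

Volume: 125,000 US gal × 3.785 L/gal = 473,125 L.
Hardness to add: (217 − 99) = 118 mg/L as CaCO₃ × 473,125 L = 55,830 g as CaCO₃.
Moles of Ca²⁺ (1 mol Ca²⁺ ≡ 1 mol CaCO₃): 55,830 / 100.1 g/mol = 557.7 mol.
Mass of CaCl₂·2H₂O: 557.7 × 147 = 81,990 g.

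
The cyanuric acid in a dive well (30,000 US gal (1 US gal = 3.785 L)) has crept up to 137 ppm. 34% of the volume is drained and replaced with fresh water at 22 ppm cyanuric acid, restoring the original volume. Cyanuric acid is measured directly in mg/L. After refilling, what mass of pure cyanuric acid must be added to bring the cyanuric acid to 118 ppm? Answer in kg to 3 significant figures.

Volume: 30,000 US gal × 3.785 L/gal = 113,550 L.
After draining 34% and refilling: 137 × 0.66 + 22 × 0.34 = 97.9 ppm.
Deficit to target: 118 − 97.9 = 20.1 mg/L.
Mass: 20.1 mg/L × 113,550 L = 2282 g cyanuric acid.

2.28 kg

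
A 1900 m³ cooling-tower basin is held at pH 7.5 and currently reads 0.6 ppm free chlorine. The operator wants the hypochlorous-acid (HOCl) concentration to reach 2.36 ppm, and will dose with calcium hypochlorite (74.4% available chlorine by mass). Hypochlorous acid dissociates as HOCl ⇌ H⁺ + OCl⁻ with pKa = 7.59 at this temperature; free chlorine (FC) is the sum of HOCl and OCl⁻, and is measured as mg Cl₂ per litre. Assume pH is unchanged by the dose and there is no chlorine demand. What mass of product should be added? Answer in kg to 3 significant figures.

9.39 kg

Volume: 1900 m³ = 1,900,000 L.
[OCl⁻]/[HOCl] = 10^(pH − pKa) = 10^(7.5 − 7.59) = 0.8128; fraction as HOCl = 1/(1 + 0.8128) = 0.5516.
Free chlorine required for 2.36 ppm HOCl: 2.36 / 0.5516 = 4.278 ppm.
FC to add: 4.278 − 0.6 = 3.678 mg/L as Cl₂.
Cl₂ equivalent: 3.678 mg/L × 1,900,000 L = 6989 g.
Product at 74.4% available Cl: 6989 / 0.744 = 9393 g.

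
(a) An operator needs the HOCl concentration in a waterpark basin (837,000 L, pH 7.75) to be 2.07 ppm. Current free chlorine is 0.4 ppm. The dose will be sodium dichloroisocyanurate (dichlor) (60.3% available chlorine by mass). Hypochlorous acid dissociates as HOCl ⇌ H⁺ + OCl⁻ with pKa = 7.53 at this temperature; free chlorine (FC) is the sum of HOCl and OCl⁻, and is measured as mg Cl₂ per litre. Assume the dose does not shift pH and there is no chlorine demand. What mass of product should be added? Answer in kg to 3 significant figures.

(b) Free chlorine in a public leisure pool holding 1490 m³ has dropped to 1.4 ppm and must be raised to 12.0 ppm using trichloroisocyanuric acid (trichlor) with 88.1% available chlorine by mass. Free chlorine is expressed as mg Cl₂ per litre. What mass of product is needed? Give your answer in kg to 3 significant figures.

(a) [OCl⁻]/[HOCl] = 10^(pH − pKa) = 10^(7.75 − 7.53) = 1.66; fraction as HOCl = 1/(1 + 1.66) = 0.376.
(a) Free chlorine required for 2.07 ppm HOCl: 2.07 / 0.376 = 5.505 ppm.
(a) FC to add: 5.505 − 0.4 = 5.105 mg/L as Cl₂.
(a) Cl₂ equivalent: 5.105 mg/L × 837,000 L = 4273 g.
(a) Product at 60.3% available Cl: 4273 / 0.603 = 7087 g.

(b) Volume: 1490 m³ = 1,490,000 L.
(b) Chlorine deficit: 12.0 − 1.4 = 10.6 ppm = 10.6 mg/L as Cl₂.
(b) Cl₂ equivalent needed: 10.6 mg/L × 1,490,000 L = 15,790,000 mg = 15,790 g.
(b) Product at 88.1% available chlorine: 15,790 / 0.881 = 17,930 g.

(a) 7.09 kg; (b) 17.9 kg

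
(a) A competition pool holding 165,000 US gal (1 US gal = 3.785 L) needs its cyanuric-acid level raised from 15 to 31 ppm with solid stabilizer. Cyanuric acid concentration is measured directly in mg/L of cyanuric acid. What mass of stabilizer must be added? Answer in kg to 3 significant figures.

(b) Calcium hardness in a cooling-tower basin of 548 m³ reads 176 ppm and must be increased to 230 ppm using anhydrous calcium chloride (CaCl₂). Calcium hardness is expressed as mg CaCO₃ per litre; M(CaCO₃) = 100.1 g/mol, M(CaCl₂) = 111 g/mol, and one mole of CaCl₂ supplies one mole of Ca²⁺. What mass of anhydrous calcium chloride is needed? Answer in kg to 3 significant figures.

(a) 9.99 kg; (b) 32.8 kg

(a) Volume: 165,000 US gal × 3.785 L/gal = 624,525 L.
(a) CYA to add: (31 − 15) = 16 mg/L × 624,525 L = 9992 g cyanuric acid.

(b) Volume: 548 m³ = 548,000 L.
(b) Hardness to add: (230 − 176) = 54 mg/L as CaCO₃ × 548,000 L = 29,590 g as CaCO₃.
(b) Moles of Ca²⁺ (1 mol Ca²⁺ ≡ 1 mol CaCO₃): 29,590 / 100.1 g/mol = 295.6 mol.
(b) Mass of CaCl₂: 295.6 × 111 = 32,810 g.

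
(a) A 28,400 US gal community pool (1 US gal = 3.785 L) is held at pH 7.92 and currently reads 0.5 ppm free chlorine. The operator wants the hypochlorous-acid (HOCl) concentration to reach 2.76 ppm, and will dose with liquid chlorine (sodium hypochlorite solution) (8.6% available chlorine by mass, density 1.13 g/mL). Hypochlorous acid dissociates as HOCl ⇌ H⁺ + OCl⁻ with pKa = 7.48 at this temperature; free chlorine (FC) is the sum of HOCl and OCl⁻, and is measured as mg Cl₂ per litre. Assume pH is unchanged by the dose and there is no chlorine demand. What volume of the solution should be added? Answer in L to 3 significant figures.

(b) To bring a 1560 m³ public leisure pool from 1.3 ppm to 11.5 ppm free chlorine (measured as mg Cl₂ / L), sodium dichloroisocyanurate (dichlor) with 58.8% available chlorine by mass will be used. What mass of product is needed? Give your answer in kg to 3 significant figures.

(a) 10.9 L; (b) 27.1 kg

(a) Volume: 28,400 US gal × 3.785 L/gal = 107,494 L.
(a) [OCl⁻]/[HOCl] = 10^(pH − pKa) = 10^(7.92 − 7.48) = 2.754; fraction as HOCl = 1/(1 + 2.754) = 0.2664.
(a) Free chlorine required for 2.76 ppm HOCl: 2.76 / 0.2664 = 10.36 ppm.
(a) FC to add: 10.36 − 0.5 = 9.862 mg/L as Cl₂.
(a) Cl₂ equivalent: 9.862 mg/L × 107,494 L = 1060 g.
(a) Product at 8.6% available Cl: 1060 / 0.086 = 12,330 g.
(a) Volume: 12,330 g ÷ 1.13 g/mL = 10,910 mL.

(b) Volume: 1560 m³ = 1,560,000 L.
(b) Chlorine deficit: 11.5 − 1.3 = 10.2 ppm = 10.2 mg/L as Cl₂.
(b) Cl₂ equivalent needed: 10.2 mg/L × 1,560,000 L = 15,910,000 mg = 15,910 g.
(b) Product at 58.8% available chlorine: 15,910 / 0.588 = 27,060 g.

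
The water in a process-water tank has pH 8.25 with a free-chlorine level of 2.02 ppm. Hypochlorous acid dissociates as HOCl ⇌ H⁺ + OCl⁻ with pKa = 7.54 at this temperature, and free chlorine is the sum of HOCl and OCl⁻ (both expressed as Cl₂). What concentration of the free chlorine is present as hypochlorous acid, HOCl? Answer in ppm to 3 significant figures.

0.330 ppm

[OCl⁻]/[HOCl] = 10^(pH − pKa) = 10^(8.25 − 7.54) = 10^0.71 = 5.129.
Fraction as HOCl = 1 / (1 + 5.129) = 0.1632.
HOCl = 0.1632 × 2.02 ppm = 0.3296 ppm.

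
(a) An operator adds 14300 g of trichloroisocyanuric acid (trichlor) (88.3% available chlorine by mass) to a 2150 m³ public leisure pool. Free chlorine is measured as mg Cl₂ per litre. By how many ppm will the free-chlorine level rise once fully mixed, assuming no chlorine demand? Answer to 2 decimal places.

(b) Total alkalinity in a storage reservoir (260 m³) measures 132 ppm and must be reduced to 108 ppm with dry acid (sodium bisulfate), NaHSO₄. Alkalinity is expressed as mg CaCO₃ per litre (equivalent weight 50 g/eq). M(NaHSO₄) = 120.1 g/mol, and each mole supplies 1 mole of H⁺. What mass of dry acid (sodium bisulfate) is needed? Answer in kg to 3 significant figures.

(a) 5.87 ppm; (b) 15.0 kg

(a) Volume: 2150 m³ = 2,150,000 L.
(a) Available chlorine delivered: 14,300 g × 0.883 = 12,630 g as Cl₂.
(a) Concentration rise: 12,630 g / 2,150,000 L = 5.873 mg/L = 5.87 ppm.

(b) Volume: 260 m³ = 260,000 L.
(b) Alkalinity to neutralize: (132 − 108) = 24 mg/L as CaCO₃ × 260,000 L = 6240 g as CaCO₃.
(b) Equivalents of H⁺ required: 6240 ÷ 50 g/eq = 124.8 eq = 124.8 mol NaHSO₄.
(b) Mass of NaHSO₄: 124.8 × 120.1 = 14,990 g.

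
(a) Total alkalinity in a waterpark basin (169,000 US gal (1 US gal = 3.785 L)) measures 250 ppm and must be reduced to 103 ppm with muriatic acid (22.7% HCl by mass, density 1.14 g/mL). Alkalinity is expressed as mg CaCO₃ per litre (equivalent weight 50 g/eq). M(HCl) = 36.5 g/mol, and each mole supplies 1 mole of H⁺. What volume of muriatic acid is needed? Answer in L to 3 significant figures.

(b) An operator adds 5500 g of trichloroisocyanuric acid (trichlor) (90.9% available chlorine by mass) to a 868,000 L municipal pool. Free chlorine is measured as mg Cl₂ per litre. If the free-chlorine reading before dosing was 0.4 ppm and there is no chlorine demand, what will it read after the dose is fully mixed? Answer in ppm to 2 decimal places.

(a) 265 L; (b) 6.16 ppm

(a) Volume: 169,000 US gal × 3.785 L/gal = 639,665 L.
(a) Alkalinity to neutralize: (250 − 103) = 147 mg/L as CaCO₃ × 639,665 L = 94,030 g as CaCO₃.
(a) Equivalents of H⁺ required: 94,030 ÷ 50 g/eq = 1881 eq = 1881 mol HCl.
(a) Mass of HCl: 1881 × 36.5 = 68,640 g.
(a) Mass of 22.7% solution: 68,640 / 0.227 = 302,400 g.
(a) Volume: 302,400 g ÷ 1.14 g/mL = 265,300 mL.

(b) Available chlorine delivered: 5500 g × 0.909 = 5000 g as Cl₂.
(b) Concentration rise: 5000 g / 868,000 L = 5.76 mg/L = 5.76 ppm.
(b) Final FC: 0.4 + 5.76 = 6.16 ppm.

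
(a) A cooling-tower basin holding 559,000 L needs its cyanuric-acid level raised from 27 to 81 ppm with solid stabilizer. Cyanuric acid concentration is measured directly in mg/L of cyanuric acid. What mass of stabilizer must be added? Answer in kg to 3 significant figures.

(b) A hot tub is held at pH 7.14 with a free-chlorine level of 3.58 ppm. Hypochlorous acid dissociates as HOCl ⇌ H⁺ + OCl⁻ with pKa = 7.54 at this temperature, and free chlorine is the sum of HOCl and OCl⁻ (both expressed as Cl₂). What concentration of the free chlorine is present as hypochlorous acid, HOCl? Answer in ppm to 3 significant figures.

(a) 30.2 kg; (b) 2.56 ppm

(a) CYA to add: (81 − 27) = 54 mg/L × 559,000 L = 30,190 g cyanuric acid.

(b) [OCl⁻]/[HOCl] = 10^(pH − pKa) = 10^(7.14 − 7.54) = 10^-0.40 = 0.3981.
(b) Fraction as HOCl = 1 / (1 + 0.3981) = 0.7153.
(b) HOCl = 0.7153 × 3.58 ppm = 2.561 ppm.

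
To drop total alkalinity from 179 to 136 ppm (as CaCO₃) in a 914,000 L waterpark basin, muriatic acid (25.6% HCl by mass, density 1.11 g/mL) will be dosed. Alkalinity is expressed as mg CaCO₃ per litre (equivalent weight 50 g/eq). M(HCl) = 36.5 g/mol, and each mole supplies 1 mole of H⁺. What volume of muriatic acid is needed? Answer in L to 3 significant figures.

Alkalinity to neutralize: (179 − 136) = 43 mg/L as CaCO₃ × 914,000 L = 39,300 g as CaCO₃.
Equivalents of H⁺ required: 39,300 ÷ 50 g/eq = 786 eq = 786 mol HCl.
Mass of HCl: 786 × 36.5 = 28,690 g.
Mass of 25.6% solution: 28,690 / 0.256 = 112,100 g.
Volume: 112,100 g ÷ 1.11 g/mL = 101,000 mL.

101 L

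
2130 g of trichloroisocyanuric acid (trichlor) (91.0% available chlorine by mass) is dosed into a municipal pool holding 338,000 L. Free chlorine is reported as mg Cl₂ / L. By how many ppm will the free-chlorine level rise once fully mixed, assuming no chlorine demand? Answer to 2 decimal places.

5.73 ppm

Available chlorine delivered: 2130 g × 0.91 = 1938 g as Cl₂.
Concentration rise: 1938 g / 338,000 L = 5.735 mg/L = 5.73 ppm.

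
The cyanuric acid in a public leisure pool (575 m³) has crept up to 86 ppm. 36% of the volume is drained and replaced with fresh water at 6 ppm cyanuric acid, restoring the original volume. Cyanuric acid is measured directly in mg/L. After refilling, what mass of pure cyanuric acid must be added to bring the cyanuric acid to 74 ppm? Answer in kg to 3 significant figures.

9.66 kg

Volume: 575 m³ = 575,000 L.
After draining 36% and refilling: 86 × 0.64 + 6 × 0.36 = 57.2 ppm.
Deficit to target: 74 − 57.2 = 16.8 mg/L.
Mass: 16.8 mg/L × 575,000 L = 9660 g cyanuric acid.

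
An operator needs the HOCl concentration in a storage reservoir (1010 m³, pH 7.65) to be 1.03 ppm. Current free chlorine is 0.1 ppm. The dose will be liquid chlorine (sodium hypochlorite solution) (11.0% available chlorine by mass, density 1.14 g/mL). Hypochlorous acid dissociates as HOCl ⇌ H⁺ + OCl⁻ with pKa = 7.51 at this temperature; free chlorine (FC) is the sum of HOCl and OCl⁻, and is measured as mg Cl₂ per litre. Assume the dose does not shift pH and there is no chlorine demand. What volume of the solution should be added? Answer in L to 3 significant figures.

Volume: 1010 m³ = 1,010,000 L.
[OCl⁻]/[HOCl] = 10^(pH − pKa) = 10^(7.65 − 7.51) = 1.38; fraction as HOCl = 1/(1 + 1.38) = 0.4201.
Free chlorine required for 1.03 ppm HOCl: 1.03 / 0.4201 = 2.452 ppm.
FC to add: 2.452 − 0.1 = 2.352 mg/L as Cl₂.
Cl₂ equivalent: 2.352 mg/L × 1,010,000 L = 2375 g.
Product at 11.0% available Cl: 2375 / 0.11 = 21,590 g.
Volume: 21,590 g ÷ 1.14 g/mL = 18,940 mL.

18.9 L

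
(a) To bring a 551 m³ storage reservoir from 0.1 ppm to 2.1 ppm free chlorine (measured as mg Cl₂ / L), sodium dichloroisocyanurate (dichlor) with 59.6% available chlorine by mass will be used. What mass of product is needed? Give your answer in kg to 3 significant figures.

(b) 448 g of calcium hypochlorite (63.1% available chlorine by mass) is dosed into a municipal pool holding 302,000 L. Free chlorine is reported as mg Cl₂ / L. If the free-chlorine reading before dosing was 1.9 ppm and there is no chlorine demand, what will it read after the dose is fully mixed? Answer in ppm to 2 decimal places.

(a) Volume: 551 m³ = 551,000 L.
(a) Chlorine deficit: 2.1 − 0.1 = 2 ppm = 2 mg/L as Cl₂.
(a) Cl₂ equivalent needed: 2 mg/L × 551,000 L = 1,102,000 mg = 1102 g.
(a) Product at 59.6% available chlorine: 1102 / 0.596 = 1849 g.

(b) Available chlorine delivered: 448 g × 0.631 = 282.7 g as Cl₂.
(b) Concentration rise: 282.7 g / 302,000 L = 0.9361 mg/L = 0.94 ppm.
(b) Final FC: 1.9 + 0.94 = 2.84 ppm.

(a) 1.85 kg; (b) 2.84 ppm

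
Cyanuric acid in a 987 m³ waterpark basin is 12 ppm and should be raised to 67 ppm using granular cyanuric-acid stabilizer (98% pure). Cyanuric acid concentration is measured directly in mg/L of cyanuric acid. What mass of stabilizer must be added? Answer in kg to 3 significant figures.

55.4 kg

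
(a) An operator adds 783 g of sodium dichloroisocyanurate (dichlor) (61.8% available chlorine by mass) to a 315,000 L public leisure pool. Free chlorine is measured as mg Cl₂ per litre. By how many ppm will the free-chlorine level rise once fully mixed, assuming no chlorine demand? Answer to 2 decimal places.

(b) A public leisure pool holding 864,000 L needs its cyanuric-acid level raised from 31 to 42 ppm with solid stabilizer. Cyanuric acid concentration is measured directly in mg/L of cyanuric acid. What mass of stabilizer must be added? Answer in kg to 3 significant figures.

(a) Available chlorine delivered: 783 g × 0.618 = 483.9 g as Cl₂.
(a) Concentration rise: 483.9 g / 315,000 L = 1.536 mg/L = 1.54 ppm.

(b) CYA to add: (42 − 31) = 11 mg/L × 864,000 L = 9504 g cyanuric acid.

(a) 1.54 ppm; (b) 9.50 kg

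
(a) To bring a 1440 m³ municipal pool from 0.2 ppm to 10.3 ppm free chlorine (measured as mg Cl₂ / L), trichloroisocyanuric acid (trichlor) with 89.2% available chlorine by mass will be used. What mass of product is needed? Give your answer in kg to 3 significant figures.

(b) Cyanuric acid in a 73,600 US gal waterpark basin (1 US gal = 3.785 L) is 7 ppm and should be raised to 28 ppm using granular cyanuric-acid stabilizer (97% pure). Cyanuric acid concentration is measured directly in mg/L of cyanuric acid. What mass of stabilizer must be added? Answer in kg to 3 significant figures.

(a) Volume: 1440 m³ = 1,440,000 L.
(a) Chlorine deficit: 10.3 − 0.2 = 10.1 ppm = 10.1 mg/L as Cl₂.
(a) Cl₂ equivalent needed: 10.1 mg/L × 1,440,000 L = 14,540,000 mg = 14,540 g.
(a) Product at 89.2% available chlorine: 14,540 / 0.892 = 16,300 g.

(b) Volume: 73,600 US gal × 3.785 L/gal = 278,576 L.
(b) CYA to add: (28 − 7) = 21 mg/L × 278,576 L = 5850 g cyanuric acid.
(b) At 97% purity: 5850 / 0.97 = 6031 g product.

(a) 16.3 kg; (b) 6.03 kg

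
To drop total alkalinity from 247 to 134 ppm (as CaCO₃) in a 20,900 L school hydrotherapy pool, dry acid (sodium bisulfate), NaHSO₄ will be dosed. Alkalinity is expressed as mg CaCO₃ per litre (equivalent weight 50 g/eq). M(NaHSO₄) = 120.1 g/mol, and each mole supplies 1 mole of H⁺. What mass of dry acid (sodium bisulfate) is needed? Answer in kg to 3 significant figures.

5.67 kg

Alkalinity to neutralize: (247 − 134) = 113 mg/L as CaCO₃ × 20,900 L = 2362 g as CaCO₃.
Equivalents of H⁺ required: 2362 ÷ 50 g/eq = 47.23 eq = 47.23 mol NaHSO₄.
Mass of NaHSO₄: 47.23 × 120.1 = 5673 g.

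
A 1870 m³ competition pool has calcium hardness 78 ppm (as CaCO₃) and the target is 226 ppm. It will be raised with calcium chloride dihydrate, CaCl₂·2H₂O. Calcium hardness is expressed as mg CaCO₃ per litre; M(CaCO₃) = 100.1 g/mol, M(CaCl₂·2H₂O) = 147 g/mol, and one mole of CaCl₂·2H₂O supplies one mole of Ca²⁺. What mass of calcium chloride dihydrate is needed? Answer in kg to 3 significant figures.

Volume: 1870 m³ = 1,870,000 L.
Hardness to add: (226 − 78) = 148 mg/L as CaCO₃ × 1,870,000 L = 276,800 g as CaCO₃.
Moles of Ca²⁺ (1 mol Ca²⁺ ≡ 1 mol CaCO₃): 276,800 / 100.1 g/mol = 2765 mol.
Mass of CaCl₂·2H₂O: 2765 × 147 = 406,400 g.

406 kg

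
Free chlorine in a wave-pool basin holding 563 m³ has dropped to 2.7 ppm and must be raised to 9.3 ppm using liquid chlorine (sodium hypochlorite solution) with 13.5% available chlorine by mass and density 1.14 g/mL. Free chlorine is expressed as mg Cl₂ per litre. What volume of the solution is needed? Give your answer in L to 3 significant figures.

Volume: 563 m³ = 563,000 L.
Chlorine deficit: 9.3 − 2.7 = 6.6 ppm = 6.6 mg/L as Cl₂.
Cl₂ equivalent needed: 6.6 mg/L × 563,000 L = 3,716,000 mg = 3716 g.
Product at 13.5% available chlorine: 3716 / 0.135 = 27,520 g.
Volume at density 1.14 g/mL: 27,520 g ÷ 1.14 g/mL = 24,140 mL.

24.1 L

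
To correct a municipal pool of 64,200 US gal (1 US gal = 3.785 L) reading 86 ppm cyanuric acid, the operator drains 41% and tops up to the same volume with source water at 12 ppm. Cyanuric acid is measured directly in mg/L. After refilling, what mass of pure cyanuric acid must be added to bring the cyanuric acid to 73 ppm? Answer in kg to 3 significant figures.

4.21 kg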